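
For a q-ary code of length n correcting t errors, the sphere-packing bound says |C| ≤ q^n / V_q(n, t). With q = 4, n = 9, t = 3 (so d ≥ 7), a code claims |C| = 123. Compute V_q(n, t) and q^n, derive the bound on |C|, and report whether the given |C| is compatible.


V_q(n, t) = 2620, q^n = 262144, Hamming bound = 100, |C| = 123 > bound (violated).

Step 1: Compute V_q(n, t) = Σ_{j=0}^3 C(n, j) (q−1)^j.
  j = 0: C(9,0)·(3)^0 = 1·1 = 1.
  j = 1: C(9,1)·(3)^1 = 9·3 = 27.
  j = 2: C(9,2)·(3)^2 = 36·9 = 324.
  j = 3: C(9,3)·(3)^3 = 84·27 = 2268.
  V_q(n, t) = 1 + 27 + 324 + 2268 = 2620.
Step 2: q^n = 4^9 = 262144.
Step 3: Hamming bound ⌊q^n / V_q(n,t)⌋ = ⌊262144/2620⌋ = 100.
Step 4: Compare |C| = 123 to 100: violated.
The claimed |C| lies above the Hamming bound, so no 4-ary code of length 9 with d ≥ 7 can have 123 codewords.


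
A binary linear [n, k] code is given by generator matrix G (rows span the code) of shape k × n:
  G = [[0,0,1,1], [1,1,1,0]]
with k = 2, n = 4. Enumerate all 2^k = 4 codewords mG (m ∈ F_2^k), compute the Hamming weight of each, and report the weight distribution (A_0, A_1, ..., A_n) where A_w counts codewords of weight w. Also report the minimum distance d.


Weight distribution: A_0 = 1, A_2 = 1, A_3 = 2. Minimum distance d = 2.

Enumerate all 2^2 = 4 messages m ∈ F_2^2.
For each, compute codeword c = mG in F_2^4, then tally its weight.
  m = 00 → c = 0000, weight = 0.
  m = 10 → c = 0011, weight = 2.
  m = 01 → c = 1110, weight = 3.
  m = 11 → c = 1101, weight = 3.
Tally weights:
  weight 0: 1 codewords.
  weight 2: 1 codewords.
  weight 3: 2 codewords.
Minimum distance d = smallest w > 0 with A_w > 0 = 2.
Sanity: Σ A_w = 4 = 2^2 = 4 ✓.


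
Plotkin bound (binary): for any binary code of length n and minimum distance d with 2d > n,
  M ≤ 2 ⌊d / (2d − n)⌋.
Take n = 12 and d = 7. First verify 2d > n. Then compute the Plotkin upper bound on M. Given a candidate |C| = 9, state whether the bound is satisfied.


Plotkin bound M ≤ 6; given |C| = 9 > bound (violated).

Check applicability: 2d = 14, n = 12.
2d − n = 2 > 0, so Plotkin applies.
Compute d/(2d−n) = 7/2 ≈ 3.5000.
⌊d/(2d−n)⌋ = 3.
Plotkin bound: M ≤ 2·3 = 6.
Given |C| = 9, check: VIOLATED.
This |C| is above the Plotkin bound, so no binary code with n = 12, d = 7 and 9 codewords exists.


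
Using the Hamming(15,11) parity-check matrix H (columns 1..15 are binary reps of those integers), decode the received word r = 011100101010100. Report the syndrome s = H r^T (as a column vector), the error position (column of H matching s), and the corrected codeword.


s = (1, 1, 0, 1)^T, error position = 13, corrected codeword c = 011100101010000

Compute s = H r^T mod 2 one row at a time:
  s_1 = 0 + 1 + 0 + 1 + 0 + 1 + 0 + 0 = 3 ≡ 1 (mod 2).
  s_2 = 1 + 0 + 0 + 1 + 0 + 1 + 0 + 0 = 3 ≡ 1 (mod 2).
  s_3 = 1 + 1 + 0 + 1 + 0 + 1 + 0 + 0 = 4 ≡ 0 (mod 2).
  s_4 = 0 + 1 + 0 + 1 + 1 + 1 + 1 + 0 = 5 ≡ 1 (mod 2).
s = (1, 1, 0, 1)^T — this equals column 13 of H (binary 1101), so error is at position 13.
Correct: flip bit 13 of r = 011100101010100 to get c = 011100101010000.


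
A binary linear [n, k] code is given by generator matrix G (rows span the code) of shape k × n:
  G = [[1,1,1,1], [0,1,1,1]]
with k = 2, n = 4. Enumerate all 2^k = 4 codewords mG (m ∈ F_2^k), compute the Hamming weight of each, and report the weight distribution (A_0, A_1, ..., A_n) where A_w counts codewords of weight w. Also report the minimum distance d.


Weight distribution: A_0 = 1, A_1 = 1, A_3 = 1, A_4 = 1. Minimum distance d = 1.

Enumerate all 2^2 = 4 messages m ∈ F_2^2.
For each, compute codeword c = mG in F_2^4, then tally its weight.
  m = 00 → c = 0000, weight = 0.
  m = 10 → c = 1111, weight = 4.
  m = 01 → c = 0111, weight = 3.
  m = 11 → c = 1000, weight = 1.
Tally weights:
  weight 0: 1 codewords.
  weight 1: 1 codewords.
  weight 3: 1 codewords.
  weight 4: 1 codewords.
Minimum distance d = smallest w > 0 with A_w > 0 = 1.
Sanity: Σ A_w = 4 = 2^2 = 4 ✓.


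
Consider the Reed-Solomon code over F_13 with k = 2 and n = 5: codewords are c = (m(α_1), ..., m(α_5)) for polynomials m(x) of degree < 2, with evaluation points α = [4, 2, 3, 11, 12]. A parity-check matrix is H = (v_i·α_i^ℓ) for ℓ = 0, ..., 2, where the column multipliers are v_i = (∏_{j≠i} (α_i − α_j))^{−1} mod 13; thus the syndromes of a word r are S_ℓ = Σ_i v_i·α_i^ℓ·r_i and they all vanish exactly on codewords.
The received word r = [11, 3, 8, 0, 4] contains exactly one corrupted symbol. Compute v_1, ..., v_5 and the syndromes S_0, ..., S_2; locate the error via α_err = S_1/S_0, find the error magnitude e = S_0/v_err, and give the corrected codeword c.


S = (11, 7, 8), error at position 3, error magnitude e = 1, c = [11, 3, 7, 0, 4].

Step 1: column multipliers v_i = (∏_{j≠i}(α_i − α_j))^{−1} mod 13.
  i = 1 (α = 4): (4−2)(4−3)(4−11)(4−12) = 2·1·(−7)·(−8) = 112 ≡ 8, so v_1 = 8^{−1} = 5 (mod 13).
  i = 2 (α = 2): (2−4)(2−3)(2−11)(2−12) = (−2)·(−1)·(−9)·(−10) = 180 ≡ 11, so v_2 = 11^{−1} = 6 (mod 13).
  i = 3 (α = 3): (3−4)(3−2)(3−11)(3−12) = (−1)·1·(−8)·(−9) = −72 ≡ 6, so v_3 = 6^{−1} = 11 (mod 13).
  i = 4 (α = 11): (11−4)(11−2)(11−3)(11−12) = 7·9·8·(−1) = −504 ≡ 3, so v_4 = 3^{−1} = 9 (mod 13).
  i = 5 (α = 12): (12−4)(12−2)(12−3)(12−11) = 8·10·9·1 = 720 ≡ 5, so v_5 = 5^{−1} = 8 (mod 13).
  v = [5, 6, 11, 9, 8].
Step 2: syndromes of r = [11, 3, 8, 0, 4] (all sums mod 13).
  S_0 = Σ v_i r_i = 5·11 + 6·3 + 11·8 + 9·0 + 8·4 = 193 ≡ 11.
  S_1 = Σ v_i α_i r_i = 5·4·11 + 6·2·3 + 11·3·8 + 9·11·0 + 8·12·4 = 904 ≡ 7.
  α_i^2 mod 13 = [3, 4, 9, 4, 1].
  S_2 = Σ v_i α_i^2 r_i = 5·3·11 + 6·4·3 + 11·9·8 + 9·4·0 + 8·1·4 = 1061 ≡ 8.
  S = (11, 7, 8) ≠ 0, so r is not a codeword (an error is present).
Step 3: locate the error. For a single error e at position i, S_ℓ = v_i·e·α_i^ℓ, so α_err = S_1/S_0.
  S_0^{−1} = 11^{−1} = 6 (mod 13), so α_err = 7·6 = 42 ≡ 3 = α_3. Error position i = 3.
  Consistency check: S_2/S_1 = 8·2 = 16 ≡ 3 = α_err ✓ (single-error assumption holds).
Step 4: error magnitude e = S_0/v_3 = S_0·∏_{j≠3}(α_3 − α_j) = 11·6 = 66 ≡ 1 (mod 13).
Step 5: correct position 3: c_3 = r_3 − e = 8 − 1 ≡ 7 (mod 13). Hence c = [11, 3, 7, 0, 4].
  Check: interpolating c through the α_i gives m(x) = 8 + 4·x (degree < 2) with m(α_i) = c_i for every i, so c is indeed a codeword.


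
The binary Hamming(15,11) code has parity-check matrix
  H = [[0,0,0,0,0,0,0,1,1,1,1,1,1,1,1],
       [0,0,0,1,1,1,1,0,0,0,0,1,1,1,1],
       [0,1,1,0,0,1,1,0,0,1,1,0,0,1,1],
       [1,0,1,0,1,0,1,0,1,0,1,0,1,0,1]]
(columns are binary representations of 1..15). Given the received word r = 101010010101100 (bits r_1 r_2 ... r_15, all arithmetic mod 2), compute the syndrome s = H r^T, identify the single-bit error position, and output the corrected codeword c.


s = (0, 1, 0, 0)^T, error position = 4, corrected codeword c = 101110010101100

Compute s = H r^T mod 2 one row at a time:
  s_1 = 1 + 0 + 1 + 0 + 1 + 1 + 0 + 0 = 4 ≡ 0 (mod 2).
  s_2 = 0 + 1 + 0 + 0 + 1 + 1 + 0 + 0 = 3 ≡ 1 (mod 2).
  s_3 = 0 + 1 + 0 + 0 + 1 + 0 + 0 + 0 = 2 ≡ 0 (mod 2).
  s_4 = 1 + 1 + 1 + 0 + 0 + 0 + 1 + 0 = 4 ≡ 0 (mod 2).
s = (0, 1, 0, 0)^T — this equals column 4 of H (binary 0100), so error is at position 4.
Correct: flip bit 4 of r = 101010010101100 to get c = 101110010101100.


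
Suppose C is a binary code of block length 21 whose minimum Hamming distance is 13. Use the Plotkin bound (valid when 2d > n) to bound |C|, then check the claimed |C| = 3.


Plotkin bound M ≤ 4; given |C| = 3 ≤ bound (satisfied).

Check applicability: 2d = 26, n = 21.
2d − n = 5 > 0, so Plotkin applies.
Compute d/(2d−n) = 13/5 ≈ 2.6000.
⌊d/(2d−n)⌋ = 2.
Plotkin bound: M ≤ 2·2 = 4.
Given |C| = 3, check: satisfied.
This |C| is below the Plotkin bound.


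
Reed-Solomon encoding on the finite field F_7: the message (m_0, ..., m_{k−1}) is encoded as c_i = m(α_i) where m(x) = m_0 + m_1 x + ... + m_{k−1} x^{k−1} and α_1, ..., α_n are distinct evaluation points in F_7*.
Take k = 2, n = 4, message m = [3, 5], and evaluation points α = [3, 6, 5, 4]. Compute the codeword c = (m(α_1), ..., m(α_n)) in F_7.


c = [4, 5, 0, 2]

Message polynomial: m(x) = 3 + 5·x (mod 7).
For each evaluation point α_i, compute m(α_i) mod 7:
  α_1 = 3: Horner steps 5 → 4, so m(3) = 4.
  α_2 = 6: Horner steps 5 → 5, so m(6) = 5.
  α_3 = 5: Horner steps 5 → 0, so m(5) = 0.
  α_4 = 4: Horner steps 5 → 2, so m(4) = 2.
Codeword c = [4, 5, 0, 2] ∈ F_7^4.


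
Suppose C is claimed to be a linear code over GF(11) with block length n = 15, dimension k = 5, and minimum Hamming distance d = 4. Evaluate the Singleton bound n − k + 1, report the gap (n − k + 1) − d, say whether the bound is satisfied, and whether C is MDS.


Singleton RHS = n − k + 1 = 11, slack = 7, bound satisfied, not MDS.

Singleton bound: d ≤ n − k + 1.
Here n = 15, k = 5, so n − k + 1 = 11.
Given d = 4, check d ≤ 11: YES.
Slack = (n − k + 1) − d = 7.
The code is NOT MDS (slack = 7 > 0).
Description: the claimed parameters are [15, 5, 4]_11; such a code would be non-MDS.


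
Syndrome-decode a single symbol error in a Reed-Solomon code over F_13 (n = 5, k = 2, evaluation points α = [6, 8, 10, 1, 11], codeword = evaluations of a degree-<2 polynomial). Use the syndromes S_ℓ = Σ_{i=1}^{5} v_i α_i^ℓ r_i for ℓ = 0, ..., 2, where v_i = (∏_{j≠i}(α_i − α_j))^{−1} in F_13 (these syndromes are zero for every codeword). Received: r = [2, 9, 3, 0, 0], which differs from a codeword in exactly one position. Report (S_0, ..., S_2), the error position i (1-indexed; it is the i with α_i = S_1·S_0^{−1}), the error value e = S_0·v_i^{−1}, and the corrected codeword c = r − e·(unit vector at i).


S = (12, 12, 12), error at position 4, error magnitude e = 9, c = [2, 9, 3, 4, 0].

Step 1: column multipliers v_i = (∏_{j≠i}(α_i − α_j))^{−1} mod 13.
  i = 1 (α = 6): (6−8)(6−10)(6−1)(6−11) = (−2)·(−4)·5·(−5) = −200 ≡ 8, so v_1 = 8^{−1} = 5 (mod 13).
  i = 2 (α = 8): (8−6)(8−10)(8−1)(8−11) = 2·(−2)·7·(−3) = 84 ≡ 6, so v_2 = 6^{−1} = 11 (mod 13).
  i = 3 (α = 10): (10−6)(10−8)(10−1)(10−11) = 4·2·9·(−1) = −72 ≡ 6, so v_3 = 6^{−1} = 11 (mod 13).
  i = 4 (α = 1): (1−6)(1−8)(1−10)(1−11) = (−5)·(−7)·(−9)·(−10) = 3150 ≡ 4, so v_4 = 4^{−1} = 10 (mod 13).
  i = 5 (α = 11): (11−6)(11−8)(11−10)(11−1) = 5·3·1·10 = 150 ≡ 7, so v_5 = 7^{−1} = 2 (mod 13).
  v = [5, 11, 11, 10, 2].
Step 2: syndromes of r = [2, 9, 3, 0, 0] (all sums mod 13).
  S_0 = Σ v_i r_i = 5·2 + 11·9 + 11·3 + 10·0 + 2·0 = 142 ≡ 12.
  S_1 = Σ v_i α_i r_i = 5·6·2 + 11·8·9 + 11·10·3 + 10·1·0 + 2·11·0 = 1182 ≡ 12.
  α_i^2 mod 13 = [10, 12, 9, 1, 4].
  S_2 = Σ v_i α_i^2 r_i = 5·10·2 + 11·12·9 + 11·9·3 + 10·1·0 + 2·4·0 = 1585 ≡ 12.
  S = (12, 12, 12) ≠ 0, so r is not a codeword (an error is present).
Step 3: locate the error. For a single error e at position i, S_ℓ = v_i·e·α_i^ℓ, so α_err = S_1/S_0.
  S_0^{−1} = 12^{−1} = 12 (mod 13), so α_err = 12·12 = 144 ≡ 1 = α_4. Error position i = 4.
  Consistency check: S_2/S_1 = 12·12 = 144 ≡ 1 = α_err ✓ (single-error assumption holds).
Step 4: error magnitude e = S_0/v_4 = S_0·∏_{j≠4}(α_4 − α_j) = 12·4 = 48 ≡ 9 (mod 13).
Step 5: correct position 4: c_4 = r_4 − e = 0 − 9 ≡ 4 (mod 13). Hence c = [2, 9, 3, 4, 0].
  Check: interpolating c through the α_i gives m(x) = 7 + 10·x (degree < 2) with m(α_i) = c_i for every i, so c is indeed a codeword.


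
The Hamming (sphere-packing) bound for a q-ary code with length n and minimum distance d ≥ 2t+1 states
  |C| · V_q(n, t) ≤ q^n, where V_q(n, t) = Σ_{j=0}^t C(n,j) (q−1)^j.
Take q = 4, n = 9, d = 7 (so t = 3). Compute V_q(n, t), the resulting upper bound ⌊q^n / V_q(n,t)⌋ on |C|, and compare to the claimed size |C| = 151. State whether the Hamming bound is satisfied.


V_q(n, t) = 2620, q^n = 262144, Hamming bound = 100, |C| = 151 > bound (violated).

Step 1: Compute V_q(n, t) = Σ_{j=0}^3 C(n, j) (q−1)^j.
  j = 0: C(9,0)·(3)^0 = 1·1 = 1.
  j = 1: C(9,1)·(3)^1 = 9·3 = 27.
  j = 2: C(9,2)·(3)^2 = 36·9 = 324.
  j = 3: C(9,3)·(3)^3 = 84·27 = 2268.
  V_q(n, t) = 1 + 27 + 324 + 2268 = 2620.
Step 2: q^n = 4^9 = 262144.
Step 3: Hamming bound ⌊q^n / V_q(n,t)⌋ = ⌊262144/2620⌋ = 100.
Step 4: Compare |C| = 151 to 100: violated.
The claimed |C| lies above the Hamming bound, so no 4-ary code of length 9 with d ≥ 7 can have 151 codewords.


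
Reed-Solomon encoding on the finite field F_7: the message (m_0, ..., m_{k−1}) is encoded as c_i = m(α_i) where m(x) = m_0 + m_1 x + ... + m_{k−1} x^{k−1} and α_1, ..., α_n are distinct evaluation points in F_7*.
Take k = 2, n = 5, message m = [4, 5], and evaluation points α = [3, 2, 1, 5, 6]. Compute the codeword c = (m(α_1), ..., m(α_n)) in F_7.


c = [5, 0, 2, 1, 6]

Message polynomial: m(x) = 4 + 5·x (mod 7).
For each evaluation point α_i, compute m(α_i) mod 7:
  α_1 = 3: Horner steps 5 → 5, so m(3) = 5.
  α_2 = 2: Horner steps 5 → 0, so m(2) = 0.
  α_3 = 1: Horner steps 5 → 2, so m(1) = 2.
  α_4 = 5: Horner steps 5 → 1, so m(5) = 1.
  α_5 = 6: Horner steps 5 → 6, so m(6) = 6.
Codeword c = [5, 0, 2, 1, 6] ∈ F_7^5.


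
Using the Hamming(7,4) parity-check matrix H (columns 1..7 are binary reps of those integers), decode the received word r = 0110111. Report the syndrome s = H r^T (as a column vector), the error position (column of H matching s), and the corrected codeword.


s = (1, 0, 1)^T, error position = 5, corrected codeword c = 0110011

Compute s = H r^T mod 2 one row at a time:
  s_1 = 0 + 1 + 1 + 1 = 3 ≡ 1 (mod 2).
  s_2 = 1 + 1 + 1 + 1 = 4 ≡ 0 (mod 2).
  s_3 = 0 + 1 + 1 + 1 = 3 ≡ 1 (mod 2).
s = (1, 0, 1)^T — this equals column 5 of H (binary 101), so error is at position 5.
Correct: flip bit 5 of r = 0110111 to get c = 0110011.


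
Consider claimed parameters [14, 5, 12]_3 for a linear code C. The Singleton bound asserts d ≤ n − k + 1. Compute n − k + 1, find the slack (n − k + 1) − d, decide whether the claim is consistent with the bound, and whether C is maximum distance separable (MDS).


Singleton RHS = n − k + 1 = 10, slack = -2, bound violated (no such code; not MDS).

Singleton bound: d ≤ n − k + 1.
Here n = 14, k = 5, so n − k + 1 = 10.
Given d = 12, check d ≤ 10: NO.
Slack = (n − k + 1) − d = -2.
The slack is negative: d = 12 exceeds n − k + 1 = 10 by 2, so the Singleton bound is violated and no linear [14, 5, 12]_3 code can exist. In particular it is not MDS (MDS requires d = n − k + 1 exactly).
Description: the claimed parameters are [14, 5, 12]_3; such a code would be impossible (violates the Singleton bound).


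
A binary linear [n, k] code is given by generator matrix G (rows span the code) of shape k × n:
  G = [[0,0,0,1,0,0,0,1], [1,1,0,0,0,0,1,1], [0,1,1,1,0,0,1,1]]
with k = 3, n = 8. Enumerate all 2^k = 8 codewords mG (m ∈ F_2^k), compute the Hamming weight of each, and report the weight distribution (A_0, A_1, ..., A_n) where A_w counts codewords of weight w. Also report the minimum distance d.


Weight distribution: A_0 = 1, A_2 = 1, A_3 = 3, A_4 = 2, A_5 = 1. Minimum distance d = 2.

Enumerate all 2^3 = 8 messages m ∈ F_2^3.
For each, compute codeword c = mG in F_2^8, then tally its weight.
  m = 000 → c = 00000000, weight = 0.
  m = 100 → c = 00010001, weight = 2.
  m = 010 → c = 11000011, weight = 4.
  m = 110 → c = 11010010, weight = 4.
  m = 001 → c = 01110011, weight = 5.
  m = 101 → c = 01100010, weight = 3.
  m = 011 → c = 10110000, weight = 3.
  m = 111 → c = 10100001, weight = 3.
Tally weights:
  weight 0: 1 codewords.
  weight 2: 1 codewords.
  weight 3: 3 codewords.
  weight 4: 2 codewords.
  weight 5: 1 codewords.
Minimum distance d = smallest w > 0 with A_w > 0 = 2.
Sanity: Σ A_w = 8 = 2^3 = 8 ✓.


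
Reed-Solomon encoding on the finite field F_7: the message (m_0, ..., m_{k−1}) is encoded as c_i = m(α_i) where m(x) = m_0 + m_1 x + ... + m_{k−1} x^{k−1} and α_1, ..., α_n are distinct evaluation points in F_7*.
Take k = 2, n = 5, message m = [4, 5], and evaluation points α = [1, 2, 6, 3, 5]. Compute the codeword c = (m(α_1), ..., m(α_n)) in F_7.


c = [2, 0, 6, 5, 1]

Message polynomial: m(x) = 4 + 5·x (mod 7).
For each evaluation point α_i, compute m(α_i) mod 7:
  α_1 = 1: Horner steps 5 → 2, so m(1) = 2.
  α_2 = 2: Horner steps 5 → 0, so m(2) = 0.
  α_3 = 6: Horner steps 5 → 6, so m(6) = 6.
  α_4 = 3: Horner steps 5 → 5, so m(3) = 5.
  α_5 = 5: Horner steps 5 → 1, so m(5) = 1.
Codeword c = [2, 0, 6, 5, 1] ∈ F_7^5.


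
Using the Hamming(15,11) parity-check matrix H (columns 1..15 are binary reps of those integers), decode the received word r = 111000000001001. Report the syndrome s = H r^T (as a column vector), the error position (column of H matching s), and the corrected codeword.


s = (0, 0, 1, 1)^T, error position = 3, corrected codeword c = 110000000001001

Compute s = H r^T mod 2 one row at a time:
  s_1 = 0 + 0 + 0 + 0 + 1 + 0 + 0 + 1 = 2 ≡ 0 (mod 2).
  s_2 = 0 + 0 + 0 + 0 + 1 + 0 + 0 + 1 = 2 ≡ 0 (mod 2).
  s_3 = 1 + 1 + 0 + 0 + 0 + 0 + 0 + 1 = 3 ≡ 1 (mod 2).
  s_4 = 1 + 1 + 0 + 0 + 0 + 0 + 0 + 1 = 3 ≡ 1 (mod 2).
s = (0, 0, 1, 1)^T — this equals column 3 of H (binary 0011), so error is at position 3.
Correct: flip bit 3 of r = 111000000001001 to get c = 110000000001001.


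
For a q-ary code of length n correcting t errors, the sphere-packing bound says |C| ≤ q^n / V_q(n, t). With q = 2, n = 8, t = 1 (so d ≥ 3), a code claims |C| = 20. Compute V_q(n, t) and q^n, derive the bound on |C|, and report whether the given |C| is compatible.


V_q(n, t) = 9, q^n = 256, Hamming bound = 28, |C| = 20 ≤ bound (satisfied).

Step 1: Compute V_q(n, t) = Σ_{j=0}^1 C(n, j) (q−1)^j.
  j = 0: C(8,0)·(1)^0 = 1·1 = 1.
  j = 1: C(8,1)·(1)^1 = 8·1 = 8.
  V_q(n, t) = 1 + 8 = 9.
Step 2: q^n = 2^8 = 256.
Step 3: Hamming bound ⌊q^n / V_q(n,t)⌋ = ⌊256/9⌋ = 28.
Step 4: Compare |C| = 20 to 28: satisfied.
The claimed |C| lies below the Hamming bound.


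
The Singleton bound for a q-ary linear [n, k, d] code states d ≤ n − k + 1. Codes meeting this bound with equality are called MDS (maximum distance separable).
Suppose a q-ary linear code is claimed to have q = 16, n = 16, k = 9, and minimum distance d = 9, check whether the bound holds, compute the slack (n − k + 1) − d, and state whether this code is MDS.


Singleton RHS = n − k + 1 = 8, slack = -1, bound violated (no such code; not MDS).

Singleton bound: d ≤ n − k + 1.
Here n = 16, k = 9, so n − k + 1 = 8.
Given d = 9, check d ≤ 8: NO.
Slack = (n − k + 1) − d = -1.
The slack is negative: d = 9 exceeds n − k + 1 = 8 by 1, so the Singleton bound is violated and no linear [16, 9, 9]_16 code can exist. In particular it is not MDS (MDS requires d = n − k + 1 exactly).
Description: the claimed parameters are [16, 9, 9]_16; such a code would be impossible (violates the Singleton bound).


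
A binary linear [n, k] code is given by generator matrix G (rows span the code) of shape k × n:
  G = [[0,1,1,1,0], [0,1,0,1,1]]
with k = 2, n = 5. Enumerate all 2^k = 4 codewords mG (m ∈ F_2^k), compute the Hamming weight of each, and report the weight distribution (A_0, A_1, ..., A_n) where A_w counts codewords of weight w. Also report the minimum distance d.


Weight distribution: A_0 = 1, A_2 = 1, A_3 = 2. Minimum distance d = 2.

Enumerate all 2^2 = 4 messages m ∈ F_2^2.
For each, compute codeword c = mG in F_2^5, then tally its weight.
  m = 00 → c = 00000, weight = 0.
  m = 10 → c = 01110, weight = 3.
  m = 01 → c = 01011, weight = 3.
  m = 11 → c = 00101, weight = 2.
Tally weights:
  weight 0: 1 codewords.
  weight 2: 1 codewords.
  weight 3: 2 codewords.
Minimum distance d = smallest w > 0 with A_w > 0 = 2.
Sanity: Σ A_w = 4 = 2^2 = 4 ✓.


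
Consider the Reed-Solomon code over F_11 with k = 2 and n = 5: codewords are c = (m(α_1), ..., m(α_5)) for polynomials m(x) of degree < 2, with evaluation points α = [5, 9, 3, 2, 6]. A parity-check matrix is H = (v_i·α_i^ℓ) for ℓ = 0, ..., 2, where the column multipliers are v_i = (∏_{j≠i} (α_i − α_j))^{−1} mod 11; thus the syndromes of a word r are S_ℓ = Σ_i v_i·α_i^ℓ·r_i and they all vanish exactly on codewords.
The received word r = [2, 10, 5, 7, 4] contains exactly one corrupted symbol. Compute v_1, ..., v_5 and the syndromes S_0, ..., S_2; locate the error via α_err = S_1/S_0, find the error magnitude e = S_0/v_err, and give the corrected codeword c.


S = (5, 4, 1), error at position 3, error magnitude e = 7, c = [2, 10, 9, 7, 4].

Step 1: column multipliers v_i = (∏_{j≠i}(α_i − α_j))^{−1} mod 11.
  i = 1 (α = 5): (5−9)(5−3)(5−2)(5−6) = (−4)·2·3·(−1) = 24 ≡ 2, so v_1 = 2^{−1} = 6 (mod 11).
  i = 2 (α = 9): (9−5)(9−3)(9−2)(9−6) = 4·6·7·3 = 504 ≡ 9, so v_2 = 9^{−1} = 5 (mod 11).
  i = 3 (α = 3): (3−5)(3−9)(3−2)(3−6) = (−2)·(−6)·1·(−3) = −36 ≡ 8, so v_3 = 8^{−1} = 7 (mod 11).
  i = 4 (α = 2): (2−5)(2−9)(2−3)(2−6) = (−3)·(−7)·(−1)·(−4) = 84 ≡ 7, so v_4 = 7^{−1} = 8 (mod 11).
  i = 5 (α = 6): (6−5)(6−9)(6−3)(6−2) = 1·(−3)·3·4 = −36 ≡ 8, so v_5 = 8^{−1} = 7 (mod 11).
  v = [6, 5, 7, 8, 7].
Step 2: syndromes of r = [2, 10, 5, 7, 4] (all sums mod 11).
  S_0 = Σ v_i r_i = 6·2 + 5·10 + 7·5 + 8·7 + 7·4 = 181 ≡ 5.
  S_1 = Σ v_i α_i r_i = 6·5·2 + 5·9·10 + 7·3·5 + 8·2·7 + 7·6·4 = 895 ≡ 4.
  α_i^2 mod 11 = [3, 4, 9, 4, 3].
  S_2 = Σ v_i α_i^2 r_i = 6·3·2 + 5·4·10 + 7·9·5 + 8·4·7 + 7·3·4 = 859 ≡ 1.
  S = (5, 4, 1) ≠ 0, so r is not a codeword (an error is present).
Step 3: locate the error. For a single error e at position i, S_ℓ = v_i·e·α_i^ℓ, so α_err = S_1/S_0.
  S_0^{−1} = 5^{−1} = 9 (mod 11), so α_err = 4·9 = 36 ≡ 3 = α_3. Error position i = 3.
  Consistency check: S_2/S_1 = 1·3 = 3 ≡ 3 = α_err ✓ (single-error assumption holds).
Step 4: error magnitude e = S_0/v_3 = S_0·∏_{j≠3}(α_3 − α_j) = 5·8 = 40 ≡ 7 (mod 11).
Step 5: correct position 3: c_3 = r_3 − e = 5 − 7 ≡ 9 (mod 11). Hence c = [2, 10, 9, 7, 4].
  Check: interpolating c through the α_i gives m(x) = 3 + 2·x (degree < 2) with m(α_i) = c_i for every i, so c is indeed a codeword.


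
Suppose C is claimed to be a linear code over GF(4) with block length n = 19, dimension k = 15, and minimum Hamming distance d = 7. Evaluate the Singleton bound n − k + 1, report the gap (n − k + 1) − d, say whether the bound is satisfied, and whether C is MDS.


Singleton RHS = n − k + 1 = 5, slack = -2, bound violated (no such code; not MDS).

Singleton bound: d ≤ n − k + 1.
Here n = 19, k = 15, so n − k + 1 = 5.
Given d = 7, check d ≤ 5: NO.
Slack = (n − k + 1) − d = -2.
The slack is negative: d = 7 exceeds n − k + 1 = 5 by 2, so the Singleton bound is violated and no linear [19, 15, 7]_4 code can exist. In particular it is not MDS (MDS requires d = n − k + 1 exactly).
Description: the claimed parameters are [19, 15, 7]_4; such a code would be impossible (violates the Singleton bound).


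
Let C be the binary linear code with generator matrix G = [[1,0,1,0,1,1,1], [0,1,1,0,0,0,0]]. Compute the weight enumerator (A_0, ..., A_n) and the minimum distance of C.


Weight distribution: A_0 = 1, A_2 = 1, A_5 = 2. Minimum distance d = 2.

Enumerate all 2^2 = 4 messages m ∈ F_2^2.
For each, compute codeword c = mG in F_2^7, then tally its weight.
  m = 00 → c = 0000000, weight = 0.
  m = 10 → c = 1010111, weight = 5.
  m = 01 → c = 0110000, weight = 2.
  m = 11 → c = 1100111, weight = 5.
Tally weights:
  weight 0: 1 codewords.
  weight 2: 1 codewords.
  weight 5: 2 codewords.
Minimum distance d = smallest w > 0 with A_w > 0 = 2.
Sanity: Σ A_w = 4 = 2^2 = 4 ✓.


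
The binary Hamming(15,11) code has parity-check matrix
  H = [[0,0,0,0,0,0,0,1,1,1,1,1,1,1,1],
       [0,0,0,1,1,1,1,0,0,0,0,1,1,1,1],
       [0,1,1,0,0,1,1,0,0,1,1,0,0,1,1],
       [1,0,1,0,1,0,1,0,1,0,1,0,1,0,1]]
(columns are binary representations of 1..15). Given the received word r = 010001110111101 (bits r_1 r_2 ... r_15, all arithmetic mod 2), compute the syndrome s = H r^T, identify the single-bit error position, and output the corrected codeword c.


s = (0, 1, 0, 0)^T, error position = 4, corrected codeword c = 010101110111101

Compute s = H r^T mod 2 one row at a time:
  s_1 = 1 + 0 + 1 + 1 + 1 + 1 + 0 + 1 = 6 ≡ 0 (mod 2).
  s_2 = 0 + 0 + 1 + 1 + 1 + 1 + 0 + 1 = 5 ≡ 1 (mod 2).
  s_3 = 1 + 0 + 1 + 1 + 1 + 1 + 0 + 1 = 6 ≡ 0 (mod 2).
  s_4 = 0 + 0 + 0 + 1 + 0 + 1 + 1 + 1 = 4 ≡ 0 (mod 2).
s = (0, 1, 0, 0)^T — this equals column 4 of H (binary 0100), so error is at position 4.
Correct: flip bit 4 of r = 010001110111101 to get c = 010101110111101.


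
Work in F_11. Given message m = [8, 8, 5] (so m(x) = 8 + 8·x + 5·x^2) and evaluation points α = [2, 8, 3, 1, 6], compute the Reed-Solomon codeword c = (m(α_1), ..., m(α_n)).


c = [0, 7, 0, 10, 5]

Message polynomial: m(x) = 8 + 8·x + 5·x^2 (mod 11).
For each evaluation point α_i, compute m(α_i) mod 11:
  α_1 = 2: Horner steps 5 → 7 → 0, so m(2) = 0.
  α_2 = 8: Horner steps 5 → 4 → 7, so m(8) = 7.
  α_3 = 3: Horner steps 5 → 1 → 0, so m(3) = 0.
  α_4 = 1: Horner steps 5 → 2 → 10, so m(1) = 10.
  α_5 = 6: Horner steps 5 → 5 → 5, so m(6) = 5.
Codeword c = [0, 7, 0, 10, 5] ∈ F_11^5.


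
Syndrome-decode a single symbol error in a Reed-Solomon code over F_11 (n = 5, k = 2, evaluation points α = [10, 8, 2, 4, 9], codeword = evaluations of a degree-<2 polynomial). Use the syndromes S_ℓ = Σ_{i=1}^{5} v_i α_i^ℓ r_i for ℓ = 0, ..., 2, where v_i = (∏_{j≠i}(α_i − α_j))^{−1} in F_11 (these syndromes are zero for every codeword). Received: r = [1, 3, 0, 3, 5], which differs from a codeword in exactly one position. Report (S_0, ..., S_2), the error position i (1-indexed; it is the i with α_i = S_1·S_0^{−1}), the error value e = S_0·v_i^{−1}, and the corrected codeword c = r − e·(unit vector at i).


S = (4, 10, 3), error at position 2, error magnitude e = 5, c = [1, 9, 0, 3, 5].

Step 1: column multipliers v_i = (∏_{j≠i}(α_i − α_j))^{−1} mod 11.
  i = 1 (α = 10): (10−8)(10−2)(10−4)(10−9) = 2·8·6·1 = 96 ≡ 8, so v_1 = 8^{−1} = 7 (mod 11).
  i = 2 (α = 8): (8−10)(8−2)(8−4)(8−9) = (−2)·6·4·(−1) = 48 ≡ 4, so v_2 = 4^{−1} = 3 (mod 11).
  i = 3 (α = 2): (2−10)(2−8)(2−4)(2−9) = (−8)·(−6)·(−2)·(−7) = 672 ≡ 1, so v_3 = 1^{−1} = 1 (mod 11).
  i = 4 (α = 4): (4−10)(4−8)(4−2)(4−9) = (−6)·(−4)·2·(−5) = −240 ≡ 2, so v_4 = 2^{−1} = 6 (mod 11).
  i = 5 (α = 9): (9−10)(9−8)(9−2)(9−4) = (−1)·1·7·5 = −35 ≡ 9, so v_5 = 9^{−1} = 5 (mod 11).
  v = [7, 3, 1, 6, 5].
Step 2: syndromes of r = [1, 3, 0, 3, 5] (all sums mod 11).
  S_0 = Σ v_i r_i = 7·1 + 3·3 + 1·0 + 6·3 + 5·5 = 59 ≡ 4.
  S_1 = Σ v_i α_i r_i = 7·10·1 + 3·8·3 + 1·2·0 + 6·4·3 + 5·9·5 = 439 ≡ 10.
  α_i^2 mod 11 = [1, 9, 4, 5, 4].
  S_2 = Σ v_i α_i^2 r_i = 7·1·1 + 3·9·3 + 1·4·0 + 6·5·3 + 5·4·5 = 278 ≡ 3.
  S = (4, 10, 3) ≠ 0, so r is not a codeword (an error is present).
Step 3: locate the error. For a single error e at position i, S_ℓ = v_i·e·α_i^ℓ, so α_err = S_1/S_0.
  S_0^{−1} = 4^{−1} = 3 (mod 11), so α_err = 10·3 = 30 ≡ 8 = α_2. Error position i = 2.
  Consistency check: S_2/S_1 = 3·10 = 30 ≡ 8 = α_err ✓ (single-error assumption holds).
Step 4: error magnitude e = S_0/v_2 = S_0·∏_{j≠2}(α_2 − α_j) = 4·4 = 16 ≡ 5 (mod 11).
Step 5: correct position 2: c_2 = r_2 − e = 3 − 5 ≡ 9 (mod 11). Hence c = [1, 9, 0, 3, 5].
  Check: interpolating c through the α_i gives m(x) = 8 + 7·x (degree < 2) with m(α_i) = c_i for every i, so c is indeed a codeword.


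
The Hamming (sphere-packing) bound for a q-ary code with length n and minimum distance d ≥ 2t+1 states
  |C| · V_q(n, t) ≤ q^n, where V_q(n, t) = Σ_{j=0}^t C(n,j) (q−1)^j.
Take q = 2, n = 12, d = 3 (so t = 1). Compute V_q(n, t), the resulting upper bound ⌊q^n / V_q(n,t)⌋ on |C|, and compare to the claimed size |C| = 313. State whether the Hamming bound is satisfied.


V_q(n, t) = 13, q^n = 4096, Hamming bound = 315, |C| = 313 ≤ bound (satisfied).

Step 1: Compute V_q(n, t) = Σ_{j=0}^1 C(n, j) (q−1)^j.
  j = 0: C(12,0)·(1)^0 = 1·1 = 1.
  j = 1: C(12,1)·(1)^1 = 12·1 = 12.
  V_q(n, t) = 1 + 12 = 13.
Step 2: q^n = 2^12 = 4096.
Step 3: Hamming bound ⌊q^n / V_q(n,t)⌋ = ⌊4096/13⌋ = 315.
Step 4: Compare |C| = 313 to 315: satisfied.
The claimed |C| lies below the Hamming bound.


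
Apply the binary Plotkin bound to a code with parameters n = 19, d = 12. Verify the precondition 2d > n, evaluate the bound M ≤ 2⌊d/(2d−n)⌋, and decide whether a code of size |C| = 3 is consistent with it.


Plotkin bound M ≤ 4; given |C| = 3 ≤ bound (satisfied).

Check applicability: 2d = 24, n = 19.
2d − n = 5 > 0, so Plotkin applies.
Compute d/(2d−n) = 12/5 ≈ 2.4000.
⌊d/(2d−n)⌋ = 2.
Plotkin bound: M ≤ 2·2 = 4.
Given |C| = 3, check: satisfied.
This |C| is below the Plotkin bound.


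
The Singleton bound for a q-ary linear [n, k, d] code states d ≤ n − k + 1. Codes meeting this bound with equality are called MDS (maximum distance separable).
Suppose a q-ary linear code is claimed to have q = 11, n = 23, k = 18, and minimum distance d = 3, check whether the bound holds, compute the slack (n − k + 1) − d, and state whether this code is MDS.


Singleton RHS = n − k + 1 = 6, slack = 3, bound satisfied, not MDS.

Singleton bound: d ≤ n − k + 1.
Here n = 23, k = 18, so n − k + 1 = 6.
Given d = 3, check d ≤ 6: YES.
Slack = (n − k + 1) − d = 3.
The code is NOT MDS (slack = 3 > 0).
Description: the claimed parameters are [23, 18, 3]_11; such a code would be non-MDS.


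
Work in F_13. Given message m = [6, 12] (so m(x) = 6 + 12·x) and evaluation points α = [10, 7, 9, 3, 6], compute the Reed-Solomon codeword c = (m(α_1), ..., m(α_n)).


c = [9, 12, 10, 3, 0]

Message polynomial: m(x) = 6 + 12·x (mod 13).
For each evaluation point α_i, compute m(α_i) mod 13:
  α_1 = 10: Horner steps 12 → 9, so m(10) = 9.
  α_2 = 7: Horner steps 12 → 12, so m(7) = 12.
  α_3 = 9: Horner steps 12 → 10, so m(9) = 10.
  α_4 = 3: Horner steps 12 → 3, so m(3) = 3.
  α_5 = 6: Horner steps 12 → 0, so m(6) = 0.
Codeword c = [9, 12, 10, 3, 0] ∈ F_13^5.


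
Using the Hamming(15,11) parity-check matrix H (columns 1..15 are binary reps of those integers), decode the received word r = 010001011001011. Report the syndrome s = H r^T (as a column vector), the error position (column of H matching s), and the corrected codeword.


s = (1, 0, 0, 0)^T, error position = 8, corrected codeword c = 010001001001011

Compute s = H r^T mod 2 one row at a time:
  s_1 = 1 + 1 + 0 + 0 + 1 + 0 + 1 + 1 = 5 ≡ 1 (mod 2).
  s_2 = 0 + 0 + 1 + 0 + 1 + 0 + 1 + 1 = 4 ≡ 0 (mod 2).
  s_3 = 1 + 0 + 1 + 0 + 0 + 0 + 1 + 1 = 4 ≡ 0 (mod 2).
  s_4 = 0 + 0 + 0 + 0 + 1 + 0 + 0 + 1 = 2 ≡ 0 (mod 2).
s = (1, 0, 0, 0)^T — this equals column 8 of H (binary 1000), so error is at position 8.
Correct: flip bit 8 of r = 010001011001011 to get c = 010001001001011.


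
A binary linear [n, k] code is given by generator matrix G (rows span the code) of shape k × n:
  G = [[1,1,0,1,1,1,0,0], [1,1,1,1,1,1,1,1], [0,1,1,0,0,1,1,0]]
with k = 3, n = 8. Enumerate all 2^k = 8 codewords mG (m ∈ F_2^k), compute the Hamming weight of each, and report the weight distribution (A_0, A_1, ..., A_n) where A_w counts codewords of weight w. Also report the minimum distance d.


Weight distribution: A_0 = 1, A_3 = 2, A_4 = 2, A_5 = 2, A_8 = 1. Minimum distance d = 3.

Enumerate all 2^3 = 8 messages m ∈ F_2^3.
For each, compute codeword c = mG in F_2^8, then tally its weight.
  m = 000 → c = 00000000, weight = 0.
  m = 100 → c = 11011100, weight = 5.
  m = 010 → c = 11111111, weight = 8.
  m = 110 → c = 00100011, weight = 3.
  m = 001 → c = 01100110, weight = 4.
  m = 101 → c = 10111010, weight = 5.
  m = 011 → c = 10011001, weight = 4.
  m = 111 → c = 01000101, weight = 3.
Tally weights:
  weight 0: 1 codewords.
  weight 3: 2 codewords.
  weight 4: 2 codewords.
  weight 5: 2 codewords.
  weight 8: 1 codewords.
Minimum distance d = smallest w > 0 with A_w > 0 = 3.
Sanity: Σ A_w = 8 = 2^3 = 8 ✓.


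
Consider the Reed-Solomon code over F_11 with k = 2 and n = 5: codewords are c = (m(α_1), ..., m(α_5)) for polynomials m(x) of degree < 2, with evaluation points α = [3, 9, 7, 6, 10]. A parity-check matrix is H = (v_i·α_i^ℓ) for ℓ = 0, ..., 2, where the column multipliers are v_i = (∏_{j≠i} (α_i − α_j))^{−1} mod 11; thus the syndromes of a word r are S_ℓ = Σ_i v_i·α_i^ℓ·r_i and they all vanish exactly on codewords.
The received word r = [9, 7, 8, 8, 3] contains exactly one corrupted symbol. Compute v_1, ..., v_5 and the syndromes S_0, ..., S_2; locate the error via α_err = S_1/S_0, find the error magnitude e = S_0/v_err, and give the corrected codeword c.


S = (2, 3, 10), error at position 3, error magnitude e = 4, c = [9, 7, 4, 8, 3].

Step 1: column multipliers v_i = (∏_{j≠i}(α_i − α_j))^{−1} mod 11.
  i = 1 (α = 3): (3−9)(3−7)(3−6)(3−10) = (−6)·(−4)·(−3)·(−7) = 504 ≡ 9, so v_1 = 9^{−1} = 5 (mod 11).
  i = 2 (α = 9): (9−3)(9−7)(9−6)(9−10) = 6·2·3·(−1) = −36 ≡ 8, so v_2 = 8^{−1} = 7 (mod 11).
  i = 3 (α = 7): (7−3)(7−9)(7−6)(7−10) = 4·(−2)·1·(−3) = 24 ≡ 2, so v_3 = 2^{−1} = 6 (mod 11).
  i = 4 (α = 6): (6−3)(6−9)(6−7)(6−10) = 3·(−3)·(−1)·(−4) = −36 ≡ 8, so v_4 = 8^{−1} = 7 (mod 11).
  i = 5 (α = 10): (10−3)(10−9)(10−7)(10−6) = 7·1·3·4 = 84 ≡ 7, so v_5 = 7^{−1} = 8 (mod 11).
  v = [5, 7, 6, 7, 8].
Step 2: syndromes of r = [9, 7, 8, 8, 3] (all sums mod 11).
  S_0 = Σ v_i r_i = 5·9 + 7·7 + 6·8 + 7·8 + 8·3 = 222 ≡ 2.
  S_1 = Σ v_i α_i r_i = 5·3·9 + 7·9·7 + 6·7·8 + 7·6·8 + 8·10·3 = 1488 ≡ 3.
  α_i^2 mod 11 = [9, 4, 5, 3, 1].
  S_2 = Σ v_i α_i^2 r_i = 5·9·9 + 7·4·7 + 6·5·8 + 7·3·8 + 8·1·3 = 1033 ≡ 10.
  S = (2, 3, 10) ≠ 0, so r is not a codeword (an error is present).
Step 3: locate the error. For a single error e at position i, S_ℓ = v_i·e·α_i^ℓ, so α_err = S_1/S_0.
  S_0^{−1} = 2^{−1} = 6 (mod 11), so α_err = 3·6 = 18 ≡ 7 = α_3. Error position i = 3.
  Consistency check: S_2/S_1 = 10·4 = 40 ≡ 7 = α_err ✓ (single-error assumption holds).
Step 4: error magnitude e = S_0/v_3 = S_0·∏_{j≠3}(α_3 − α_j) = 2·2 = 4 ≡ 4 (mod 11).
Step 5: correct position 3: c_3 = r_3 − e = 8 − 4 ≡ 4 (mod 11). Hence c = [9, 7, 4, 8, 3].
  Check: interpolating c through the α_i gives m(x) = 10 + 7·x (degree < 2) with m(α_i) = c_i for every i, so c is indeed a codeword.


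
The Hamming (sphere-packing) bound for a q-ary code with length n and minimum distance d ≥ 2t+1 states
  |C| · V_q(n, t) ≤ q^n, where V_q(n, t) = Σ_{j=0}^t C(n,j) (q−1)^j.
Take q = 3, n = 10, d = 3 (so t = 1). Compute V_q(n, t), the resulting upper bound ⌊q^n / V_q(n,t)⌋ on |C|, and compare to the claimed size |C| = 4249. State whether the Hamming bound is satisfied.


V_q(n, t) = 21, q^n = 59049, Hamming bound = 2811, |C| = 4249 > bound (violated).

Step 1: Compute V_q(n, t) = Σ_{j=0}^1 C(n, j) (q−1)^j.
  j = 0: C(10,0)·(2)^0 = 1·1 = 1.
  j = 1: C(10,1)·(2)^1 = 10·2 = 20.
  V_q(n, t) = 1 + 20 = 21.
Step 2: q^n = 3^10 = 59049.
Step 3: Hamming bound ⌊q^n / V_q(n,t)⌋ = ⌊59049/21⌋ = 2811.
Step 4: Compare |C| = 4249 to 2811: violated.
The claimed |C| lies above the Hamming bound, so no 3-ary code of length 10 with d ≥ 3 can have 4249 codewords.


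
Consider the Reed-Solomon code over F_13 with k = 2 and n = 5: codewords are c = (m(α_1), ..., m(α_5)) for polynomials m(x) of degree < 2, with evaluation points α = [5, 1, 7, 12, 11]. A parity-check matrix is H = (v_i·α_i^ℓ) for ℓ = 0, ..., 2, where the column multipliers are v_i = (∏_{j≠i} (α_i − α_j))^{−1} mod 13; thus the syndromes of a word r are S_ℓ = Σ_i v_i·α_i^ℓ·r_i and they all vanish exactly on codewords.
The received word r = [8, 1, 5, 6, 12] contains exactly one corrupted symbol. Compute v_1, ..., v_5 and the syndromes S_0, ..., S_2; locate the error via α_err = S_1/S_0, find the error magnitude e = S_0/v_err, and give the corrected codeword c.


S = (10, 3, 10), error at position 4, error magnitude e = 2, c = [8, 1, 5, 4, 12].

Step 1: column multipliers v_i = (∏_{j≠i}(α_i − α_j))^{−1} mod 13.
  i = 1 (α = 5): (5−1)(5−7)(5−12)(5−11) = 4·(−2)·(−7)·(−6) = −336 ≡ 2, so v_1 = 2^{−1} = 7 (mod 13).
  i = 2 (α = 1): (1−5)(1−7)(1−12)(1−11) = (−4)·(−6)·(−11)·(−10) = 2640 ≡ 1, so v_2 = 1^{−1} = 1 (mod 13).
  i = 3 (α = 7): (7−5)(7−1)(7−12)(7−11) = 2·6·(−5)·(−4) = 240 ≡ 6, so v_3 = 6^{−1} = 11 (mod 13).
  i = 4 (α = 12): (12−5)(12−1)(12−7)(12−11) = 7·11·5·1 = 385 ≡ 8, so v_4 = 8^{−1} = 5 (mod 13).
  i = 5 (α = 11): (11−5)(11−1)(11−7)(11−12) = 6·10·4·(−1) = −240 ≡ 7, so v_5 = 7^{−1} = 2 (mod 13).
  v = [7, 1, 11, 5, 2].
Step 2: syndromes of r = [8, 1, 5, 6, 12] (all sums mod 13).
  S_0 = Σ v_i r_i = 7·8 + 1·1 + 11·5 + 5·6 + 2·12 = 166 ≡ 10.
  S_1 = Σ v_i α_i r_i = 7·5·8 + 1·1·1 + 11·7·5 + 5·12·6 + 2·11·12 = 1290 ≡ 3.
  α_i^2 mod 13 = [12, 1, 10, 1, 4].
  S_2 = Σ v_i α_i^2 r_i = 7·12·8 + 1·1·1 + 11·10·5 + 5·1·6 + 2·4·12 = 1349 ≡ 10.
  S = (10, 3, 10) ≠ 0, so r is not a codeword (an error is present).
Step 3: locate the error. For a single error e at position i, S_ℓ = v_i·e·α_i^ℓ, so α_err = S_1/S_0.
  S_0^{−1} = 10^{−1} = 4 (mod 13), so α_err = 3·4 = 12 ≡ 12 = α_4. Error position i = 4.
  Consistency check: S_2/S_1 = 10·9 = 90 ≡ 12 = α_err ✓ (single-error assumption holds).
Step 4: error magnitude e = S_0/v_4 = S_0·∏_{j≠4}(α_4 − α_j) = 10·8 = 80 ≡ 2 (mod 13).
Step 5: correct position 4: c_4 = r_4 − e = 6 − 2 ≡ 4 (mod 13). Hence c = [8, 1, 5, 4, 12].
  Check: interpolating c through the α_i gives m(x) = 9 + 5·x (degree < 2) with m(α_i) = c_i for every i, so c is indeed a codeword.


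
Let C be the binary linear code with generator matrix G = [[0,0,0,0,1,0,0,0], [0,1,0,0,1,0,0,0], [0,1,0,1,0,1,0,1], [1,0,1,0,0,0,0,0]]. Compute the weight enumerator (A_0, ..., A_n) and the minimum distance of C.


Weight distribution: A_0 = 1, A_1 = 2, A_2 = 2, A_3 = 3, A_4 = 3, A_5 = 2, A_6 = 2, A_7 = 1. Minimum distance d = 1.

Enumerate all 2^4 = 16 messages m ∈ F_2^4.
For each, compute codeword c = mG in F_2^8, then tally its weight.
  m = 0000 → c = 00000000, weight = 0.
  m = 1000 → c = 00001000, weight = 1.
  m = 0100 → c = 01001000, weight = 2.
  m = 1100 → c = 01000000, weight = 1.
  m = 0010 → c = 01010101, weight = 4.
  m = 1010 → c = 01011101, weight = 5.
  m = 0110 → c = 00011101, weight = 4.
  m = 1110 → c = 00010101, weight = 3.
  m = 0001 → c = 10100000, weight = 2.
  m = 1001 → c = 10101000, weight = 3.
  m = 0101 → c = 11101000, weight = 4.
  m = 1101 → c = 11100000, weight = 3.
  m = 0011 → c = 11110101, weight = 6.
  m = 1011 → c = 11111101, weight = 7.
  m = 0111 → c = 10111101, weight = 6.
  m = 1111 → c = 10110101, weight = 5.
Tally weights:
  weight 0: 1 codewords.
  weight 1: 2 codewords.
  weight 2: 2 codewords.
  weight 3: 3 codewords.
  weight 4: 3 codewords.
  weight 5: 2 codewords.
  weight 6: 2 codewords.
  weight 7: 1 codewords.
Minimum distance d = smallest w > 0 with A_w > 0 = 1.
Sanity: Σ A_w = 16 = 2^4 = 16 ✓.


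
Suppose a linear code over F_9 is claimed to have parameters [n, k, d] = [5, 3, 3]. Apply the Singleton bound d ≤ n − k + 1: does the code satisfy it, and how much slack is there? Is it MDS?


Singleton RHS = n − k + 1 = 3, slack = 0, bound satisfied, MDS.

Singleton bound: d ≤ n − k + 1.
Here n = 5, k = 3, so n − k + 1 = 3.
Given d = 3, check d ≤ 3: YES.
Slack = (n − k + 1) − d = 0.
The code is MDS (slack = 0).
Description: the claimed parameters are [5, 3, 3]_9; such a code would be MDS (meets Singleton bound).
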